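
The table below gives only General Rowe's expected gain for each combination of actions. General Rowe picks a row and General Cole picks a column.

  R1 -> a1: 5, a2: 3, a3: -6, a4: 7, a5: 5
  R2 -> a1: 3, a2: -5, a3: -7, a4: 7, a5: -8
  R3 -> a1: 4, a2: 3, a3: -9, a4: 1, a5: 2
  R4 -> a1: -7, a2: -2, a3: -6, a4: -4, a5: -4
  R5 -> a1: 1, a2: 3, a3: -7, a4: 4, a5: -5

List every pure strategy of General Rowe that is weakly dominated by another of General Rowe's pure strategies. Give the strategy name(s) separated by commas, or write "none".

R2, R3, R4, R5

R1: no other strategy beats it everywhere (R2 at a1 (5>3); R3 at a1 (5>4); R4 at a1 (5>-7); R5 at a1 (5>1)).
R2: dominated, since R1 does at least as well everywhere (a1: 5>3, a2: 3>-5, a3: -6>-7, a4: 7=7, a5: 5>-8).
R3: dominated, since R1 does at least as well everywhere (a1: 5>4, a2: 3=3, a3: -6>-9, a4: 7>1, a5: 5>2).
R4 is weakly dominated by R1 (a1: 5>-7, a2: 3>-2, a3: -6=-6, a4: 7>-4, a5: 5>-4).
R5: dominated, since R1 does at least as well everywhere (a1: 5>1, a2: 3=3, a3: -6>-7, a4: 7>4, a5: 5>-5).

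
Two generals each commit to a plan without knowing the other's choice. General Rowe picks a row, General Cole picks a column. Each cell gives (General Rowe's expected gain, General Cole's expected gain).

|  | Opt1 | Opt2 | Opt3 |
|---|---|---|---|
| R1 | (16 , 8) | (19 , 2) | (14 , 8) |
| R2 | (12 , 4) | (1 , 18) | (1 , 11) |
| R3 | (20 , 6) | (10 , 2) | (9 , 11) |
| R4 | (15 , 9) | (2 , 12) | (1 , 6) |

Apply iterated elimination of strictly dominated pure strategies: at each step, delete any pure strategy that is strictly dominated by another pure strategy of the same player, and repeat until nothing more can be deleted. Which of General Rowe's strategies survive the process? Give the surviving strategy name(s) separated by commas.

For General Rowe, R1 strictly dominates R2 on the remaining columns (Opt1: 16>12, Opt2: 19>1, Opt3: 14>1); eliminate R2.
For General Rowe, R1 strictly dominates R4 on the remaining columns (Opt1: 16>15, Opt2: 19>2, Opt3: 14>1); eliminate R4.
General Cole's strategy Opt2 is strictly dominated by Opt1 (R1: 8>2, R3: 6>2) and is removed.
Among the remaining strategies, none is strictly dominated by another pure strategy of the same player, so the elimination stops.
Surviving strategies — General Rowe: {R1, R3}; General Cole: {Opt1, Opt3}.

R1, R3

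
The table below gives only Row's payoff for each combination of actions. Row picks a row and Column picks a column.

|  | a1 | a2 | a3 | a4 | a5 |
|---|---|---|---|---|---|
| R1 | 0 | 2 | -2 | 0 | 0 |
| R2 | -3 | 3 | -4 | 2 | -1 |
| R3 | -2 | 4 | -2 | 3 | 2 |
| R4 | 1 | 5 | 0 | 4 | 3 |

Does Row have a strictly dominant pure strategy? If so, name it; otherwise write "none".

R4 vs R1: a1: 1>0, a2: 5>2, a3: 0>-2, a4: 4>0, a5: 3>0.
R4 vs R2: a1: 1>-3, a2: 5>3, a3: 0>-4, a4: 4>2, a5: 3>-1.
R4 vs R3: a1: 1>-2, a2: 5>4, a3: 0>-2, a4: 4>3, a5: 3>2.
R4 strictly beats every other strategy against every opponent action, so it is strictly dominant.

R4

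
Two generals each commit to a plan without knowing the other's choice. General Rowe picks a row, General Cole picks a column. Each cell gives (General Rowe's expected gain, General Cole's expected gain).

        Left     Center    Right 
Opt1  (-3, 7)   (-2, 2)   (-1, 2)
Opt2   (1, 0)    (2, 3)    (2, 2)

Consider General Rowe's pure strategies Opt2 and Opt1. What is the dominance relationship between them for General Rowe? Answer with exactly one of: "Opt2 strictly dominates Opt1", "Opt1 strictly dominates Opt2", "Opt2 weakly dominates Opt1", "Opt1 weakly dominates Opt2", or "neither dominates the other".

Opt2 strictly dominates Opt1

Compare Opt2 to Opt1 across each choice by General Cole: Left: 1>-3, Center: 2>-2, Right: 2>-1.
Every comparison favours Opt2, so Opt2 strictly dominates Opt1.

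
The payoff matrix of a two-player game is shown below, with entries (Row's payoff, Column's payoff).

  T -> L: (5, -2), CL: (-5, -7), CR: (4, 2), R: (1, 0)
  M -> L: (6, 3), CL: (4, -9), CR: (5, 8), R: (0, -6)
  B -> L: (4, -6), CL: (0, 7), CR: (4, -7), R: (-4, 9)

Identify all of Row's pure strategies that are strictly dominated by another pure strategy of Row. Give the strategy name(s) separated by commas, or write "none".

B

T: no other strategy beats it everywhere (M at R (1>0); B at L (5>4)).
M: no other strategy beats it everywhere (T at L (6>5); B at L (6>4)).
B is strictly dominated by M (L: 6>4, CL: 4>0, CR: 5>4, R: 0>-4).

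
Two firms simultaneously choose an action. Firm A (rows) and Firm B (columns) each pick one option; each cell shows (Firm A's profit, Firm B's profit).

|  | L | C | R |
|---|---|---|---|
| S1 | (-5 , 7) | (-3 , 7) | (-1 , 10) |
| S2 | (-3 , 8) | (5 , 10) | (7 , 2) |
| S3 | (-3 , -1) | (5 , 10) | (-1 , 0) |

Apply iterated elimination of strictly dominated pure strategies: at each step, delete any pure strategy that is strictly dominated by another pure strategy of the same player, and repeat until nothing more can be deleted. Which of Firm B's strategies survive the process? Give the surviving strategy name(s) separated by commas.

Row S1 is eliminated: S2 beats it against every remaining column (L: -3>-5, C: 5>-3, R: 7>-1).
Column L is eliminated: C beats it against every remaining row (S2: 10>8, S3: 10>-1).
Firm B's strategy R is strictly dominated by C (S2: 10>2, S3: 10>0) and is removed.
Among the remaining strategies, none is strictly dominated by another pure strategy of the same player, so the elimination stops.
Surviving strategies — Firm A: {S2, S3}; Firm B: {C}.

C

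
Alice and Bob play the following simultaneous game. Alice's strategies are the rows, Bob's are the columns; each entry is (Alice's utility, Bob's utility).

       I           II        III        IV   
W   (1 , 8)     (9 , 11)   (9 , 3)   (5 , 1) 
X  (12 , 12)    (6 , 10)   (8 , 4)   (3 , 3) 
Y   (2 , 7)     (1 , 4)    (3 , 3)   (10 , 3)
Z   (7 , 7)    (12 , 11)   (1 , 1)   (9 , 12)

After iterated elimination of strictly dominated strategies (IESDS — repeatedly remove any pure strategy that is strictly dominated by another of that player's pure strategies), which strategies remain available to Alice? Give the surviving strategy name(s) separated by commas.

For Bob, I strictly dominates III on the remaining rows (W: 8>3, X: 12>4, Y: 7>3, Z: 7>1); eliminate III.
Alice's strategy W is strictly dominated by Z (I: 7>1, II: 12>9, IV: 9>5) and is removed.
Among the remaining strategies, none is strictly dominated by another pure strategy of the same player, so the elimination stops.
Surviving strategies — Alice: {X, Y, Z}; Bob: {I, II, IV}.

X, Y, Z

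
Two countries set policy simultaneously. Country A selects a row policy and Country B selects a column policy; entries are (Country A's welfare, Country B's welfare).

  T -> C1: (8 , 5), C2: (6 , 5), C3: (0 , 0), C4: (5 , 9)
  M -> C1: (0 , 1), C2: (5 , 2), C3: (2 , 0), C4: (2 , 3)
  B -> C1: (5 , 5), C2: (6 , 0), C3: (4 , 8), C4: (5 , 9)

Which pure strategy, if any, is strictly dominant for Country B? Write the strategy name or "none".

C4

C4 vs C1: T: 9>5, M: 3>1, B: 9>5.
C4 vs C2: T: 9>5, M: 3>2, B: 9>0.
C4 vs C3: T: 9>0, M: 3>0, B: 9>8.
C4 strictly beats every other strategy against every opponent action, so it is strictly dominant.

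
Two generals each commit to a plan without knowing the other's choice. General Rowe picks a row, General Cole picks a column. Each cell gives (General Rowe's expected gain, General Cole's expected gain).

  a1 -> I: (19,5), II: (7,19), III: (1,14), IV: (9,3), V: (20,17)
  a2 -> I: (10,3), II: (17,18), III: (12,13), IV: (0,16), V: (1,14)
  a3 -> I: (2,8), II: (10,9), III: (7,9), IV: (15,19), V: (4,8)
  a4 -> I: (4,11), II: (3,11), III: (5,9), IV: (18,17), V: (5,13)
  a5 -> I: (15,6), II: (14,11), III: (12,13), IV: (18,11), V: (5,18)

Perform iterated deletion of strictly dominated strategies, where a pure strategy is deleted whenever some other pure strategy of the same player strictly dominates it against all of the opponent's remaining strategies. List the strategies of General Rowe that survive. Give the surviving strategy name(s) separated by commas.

a1, a2, a4, a5

Row a3 is eliminated: a5 beats it against every remaining column (I: 15>2, II: 14>10, III: 12>7, IV: 18>15, V: 5>4).
For General Cole, V strictly dominates I on the remaining rows (a1: 17>5, a2: 14>3, a4: 13>11, a5: 18>6); eliminate I.
General Cole's strategy III is strictly dominated by V (a1: 17>14, a2: 14>13, a4: 13>9, a5: 18>13) and is removed.
Among the remaining strategies, none is strictly dominated by another pure strategy of the same player, so the elimination stops.
Surviving strategies — General Rowe: {a1, a2, a4, a5}; General Cole: {II, IV, V}.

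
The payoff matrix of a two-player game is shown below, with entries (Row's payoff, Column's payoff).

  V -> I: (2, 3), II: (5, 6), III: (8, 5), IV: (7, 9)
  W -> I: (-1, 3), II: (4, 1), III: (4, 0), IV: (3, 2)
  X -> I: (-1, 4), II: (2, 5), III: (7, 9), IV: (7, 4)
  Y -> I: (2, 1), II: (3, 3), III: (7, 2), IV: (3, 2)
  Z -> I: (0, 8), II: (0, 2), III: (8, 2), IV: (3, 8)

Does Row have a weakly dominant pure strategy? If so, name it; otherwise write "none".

V vs W: I: 2>-1, II: 5>4, III: 8>4, IV: 7>3.
V vs X: I: 2>-1, II: 5>2, III: 8>7, IV: 7=7.
V vs Y: I: 2=2, II: 5>3, III: 8>7, IV: 7>3.
V vs Z: I: 2>0, II: 5>0, III: 8=8, IV: 7>3.
V is at least as good as every other strategy against every opponent action, so it is weakly dominant.

V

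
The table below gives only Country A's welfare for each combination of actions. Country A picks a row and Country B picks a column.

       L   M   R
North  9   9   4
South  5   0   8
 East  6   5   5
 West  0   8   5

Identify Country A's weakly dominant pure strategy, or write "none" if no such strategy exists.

North fails to dominate South at R (4<8).
South fails to dominate North at L (5<9).
East fails to dominate North at L (6<9).
West fails to dominate North at L (0<9).
No single strategy dominates all the others.

none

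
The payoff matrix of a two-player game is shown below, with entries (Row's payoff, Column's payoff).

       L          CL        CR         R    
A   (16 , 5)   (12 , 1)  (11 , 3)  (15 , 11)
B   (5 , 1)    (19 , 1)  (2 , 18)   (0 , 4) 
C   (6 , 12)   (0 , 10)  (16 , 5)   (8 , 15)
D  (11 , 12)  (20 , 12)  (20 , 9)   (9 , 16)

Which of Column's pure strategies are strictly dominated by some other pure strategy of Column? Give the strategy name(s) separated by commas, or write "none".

L: dominated, since R does at least as well everywhere (A: 11>5, B: 4>1, C: 15>12, D: 16>12).
CL: dominated, since R does at least as well everywhere (A: 11>1, B: 4>1, C: 15>10, D: 16>12).
Nothing dominates CR: L at B (18>1); CL at A (3>1); R at B (18>4).
R: no other strategy beats it everywhere (L at A (11>5); CL at A (11>1); CR at A (11>3)).

L, CL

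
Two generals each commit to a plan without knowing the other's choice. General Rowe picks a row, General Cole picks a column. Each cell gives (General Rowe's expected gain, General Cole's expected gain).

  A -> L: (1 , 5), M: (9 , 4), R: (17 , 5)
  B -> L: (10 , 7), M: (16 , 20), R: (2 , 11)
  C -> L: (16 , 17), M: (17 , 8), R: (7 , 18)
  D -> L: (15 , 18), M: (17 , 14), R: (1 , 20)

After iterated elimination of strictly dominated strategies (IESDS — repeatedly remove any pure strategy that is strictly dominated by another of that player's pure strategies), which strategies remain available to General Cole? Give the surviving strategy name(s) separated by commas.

L, R

For General Rowe, C strictly dominates B on the remaining columns (L: 16>10, M: 17>16, R: 7>2); eliminate B.
For General Cole, L strictly dominates M on the remaining rows (A: 5>4, C: 17>8, D: 18>14); eliminate M.
For General Rowe, C strictly dominates D on the remaining columns (L: 16>15, R: 7>1); eliminate D.
Among the remaining strategies, none is strictly dominated by another pure strategy of the same player, so the elimination stops.
Surviving strategies — General Rowe: {A, C}; General Cole: {L, R}.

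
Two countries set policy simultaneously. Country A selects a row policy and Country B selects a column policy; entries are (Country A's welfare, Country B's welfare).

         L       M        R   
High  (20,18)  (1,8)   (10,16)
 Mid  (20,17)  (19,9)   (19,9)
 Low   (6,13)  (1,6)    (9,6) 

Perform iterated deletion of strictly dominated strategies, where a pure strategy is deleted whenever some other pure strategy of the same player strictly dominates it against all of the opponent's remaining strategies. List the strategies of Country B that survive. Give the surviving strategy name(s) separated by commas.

L

Country A's strategy Low is strictly dominated by Mid (L: 20>6, M: 19>1, R: 19>9) and is removed.
Column M is eliminated: L beats it against every remaining row (High: 18>8, Mid: 17>9).
Country B's strategy R is strictly dominated by L (High: 18>16, Mid: 17>9) and is removed.
Among the remaining strategies, none is strictly dominated by another pure strategy of the same player, so the elimination stops.
Surviving strategies — Country A: {High, Mid}; Country B: {L}.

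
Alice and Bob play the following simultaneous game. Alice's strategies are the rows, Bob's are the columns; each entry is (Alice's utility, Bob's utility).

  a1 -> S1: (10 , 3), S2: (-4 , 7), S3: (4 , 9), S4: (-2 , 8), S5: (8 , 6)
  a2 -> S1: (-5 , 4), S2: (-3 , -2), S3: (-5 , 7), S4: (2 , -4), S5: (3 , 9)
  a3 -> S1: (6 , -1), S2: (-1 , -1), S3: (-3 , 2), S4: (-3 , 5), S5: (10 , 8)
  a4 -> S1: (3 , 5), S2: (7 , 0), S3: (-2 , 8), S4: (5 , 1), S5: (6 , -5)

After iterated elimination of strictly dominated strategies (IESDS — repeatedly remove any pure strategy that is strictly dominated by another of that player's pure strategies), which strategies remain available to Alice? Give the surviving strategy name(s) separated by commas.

a1, a3, a4

For Alice, a4 strictly dominates a2 on the remaining columns (S1: 3>-5, S2: 7>-3, S3: -2>-5, S4: 5>2, S5: 6>3); eliminate a2.
Column S1 is eliminated: S3 beats it against every remaining row (a1: 9>3, a3: 2>-1, a4: 8>5).
For Bob, S3 strictly dominates S2 on the remaining rows (a1: 9>7, a3: 2>-1, a4: 8>0); eliminate S2.
Among the remaining strategies, none is strictly dominated by another pure strategy of the same player, so the elimination stops.
Surviving strategies — Alice: {a1, a3, a4}; Bob: {S3, S4, S5}.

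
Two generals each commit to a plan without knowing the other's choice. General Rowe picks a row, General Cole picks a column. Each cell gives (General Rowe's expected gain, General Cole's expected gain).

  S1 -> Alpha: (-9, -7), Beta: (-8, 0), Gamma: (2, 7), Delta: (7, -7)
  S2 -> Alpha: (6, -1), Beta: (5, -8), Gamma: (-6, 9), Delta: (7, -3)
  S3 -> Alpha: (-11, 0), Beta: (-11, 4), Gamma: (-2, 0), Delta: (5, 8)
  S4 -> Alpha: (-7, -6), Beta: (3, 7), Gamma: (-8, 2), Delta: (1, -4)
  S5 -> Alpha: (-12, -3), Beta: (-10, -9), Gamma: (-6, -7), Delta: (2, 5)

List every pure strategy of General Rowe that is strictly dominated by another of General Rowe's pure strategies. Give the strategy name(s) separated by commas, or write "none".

Nothing dominates S1: S2 at Gamma (2>-6); S3 at Alpha (-9>-11); S4 at Gamma (2>-8); S5 at Alpha (-9>-12).
Nothing dominates S2: S1 at Alpha (6>-9); S3 at Alpha (6>-11); S4 at Alpha (6>-7); S5 at Alpha (6>-12).
S3: dominated, since S1 does at least as well everywhere (Alpha: -9>-11, Beta: -8>-11, Gamma: 2>-2, Delta: 7>5).
S2 strictly dominates S4 — Alpha: 6>-7, Beta: 5>3, Gamma: -6>-8, Delta: 7>1.
S5 is strictly dominated by S1 (Alpha: -9>-12, Beta: -8>-10, Gamma: 2>-6, Delta: 7>2).

S3, S4, S5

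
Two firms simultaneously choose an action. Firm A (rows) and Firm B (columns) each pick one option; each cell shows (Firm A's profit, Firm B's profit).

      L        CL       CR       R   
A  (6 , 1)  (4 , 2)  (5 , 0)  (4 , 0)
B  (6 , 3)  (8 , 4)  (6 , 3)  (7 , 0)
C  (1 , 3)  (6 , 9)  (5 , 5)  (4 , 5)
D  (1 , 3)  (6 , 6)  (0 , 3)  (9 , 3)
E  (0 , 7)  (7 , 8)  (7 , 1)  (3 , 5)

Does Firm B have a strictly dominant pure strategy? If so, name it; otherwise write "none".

CL vs L: A: 2>1, B: 4>3, C: 9>3, D: 6>3, E: 8>7.
CL vs CR: A: 2>0, B: 4>3, C: 9>5, D: 6>3, E: 8>1.
CL vs R: A: 2>0, B: 4>0, C: 9>5, D: 6>3, E: 8>5.
CL strictly beats every other strategy against every opponent action, so it is strictly dominant.

CL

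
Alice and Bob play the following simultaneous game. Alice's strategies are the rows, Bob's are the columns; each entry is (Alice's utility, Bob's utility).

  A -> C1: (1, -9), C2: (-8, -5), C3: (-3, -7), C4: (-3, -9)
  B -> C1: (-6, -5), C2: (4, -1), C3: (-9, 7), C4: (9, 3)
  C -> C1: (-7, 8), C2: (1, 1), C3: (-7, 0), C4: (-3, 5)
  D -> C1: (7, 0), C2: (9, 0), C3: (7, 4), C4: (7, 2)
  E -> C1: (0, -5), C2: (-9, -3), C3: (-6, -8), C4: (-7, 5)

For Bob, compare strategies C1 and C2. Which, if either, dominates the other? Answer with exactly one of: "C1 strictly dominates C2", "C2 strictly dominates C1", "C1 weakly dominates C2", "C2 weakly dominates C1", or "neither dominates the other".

Compare C1 to C2 across each choice by Alice: A: -9<-5, B: -5<-1, C: 8>1, D: 0=0, E: -5<-3.
C1 does better at C but worse at A, B, E; neither strategy dominates the other.

neither dominates the other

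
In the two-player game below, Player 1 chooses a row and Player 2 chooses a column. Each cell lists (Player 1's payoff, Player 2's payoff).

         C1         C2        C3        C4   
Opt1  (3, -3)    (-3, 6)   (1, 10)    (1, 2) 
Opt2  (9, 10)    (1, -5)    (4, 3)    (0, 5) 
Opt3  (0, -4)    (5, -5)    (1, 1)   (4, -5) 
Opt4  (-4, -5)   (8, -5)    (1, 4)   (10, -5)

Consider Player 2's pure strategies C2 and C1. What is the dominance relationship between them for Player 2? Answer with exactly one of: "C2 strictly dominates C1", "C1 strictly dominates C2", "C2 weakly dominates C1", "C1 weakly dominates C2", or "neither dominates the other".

neither dominates the other

Compare C2 to C1 across every action of Player 1: Opt1: 6>-3, Opt2: -5<10, Opt3: -5<-4, Opt4: -5=-5.
C2 does better at Opt1 but worse at Opt2, Opt3; neither strategy dominates the other.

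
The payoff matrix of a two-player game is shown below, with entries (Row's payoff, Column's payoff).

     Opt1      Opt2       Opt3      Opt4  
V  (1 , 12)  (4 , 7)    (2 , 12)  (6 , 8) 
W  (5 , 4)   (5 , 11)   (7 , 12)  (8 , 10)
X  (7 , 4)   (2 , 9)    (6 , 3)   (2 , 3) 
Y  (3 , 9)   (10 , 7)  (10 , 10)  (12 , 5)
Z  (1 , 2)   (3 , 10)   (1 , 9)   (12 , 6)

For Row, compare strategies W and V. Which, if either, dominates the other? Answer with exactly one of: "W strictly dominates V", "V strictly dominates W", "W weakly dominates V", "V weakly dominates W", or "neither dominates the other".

W's payoffs vs V's, by Column's action — Opt1: 5>1, Opt2: 5>4, Opt3: 7>2, Opt4: 8>6.
W gives a strictly higher payoff against each choice by Column, so W strictly dominates V.

W strictly dominates V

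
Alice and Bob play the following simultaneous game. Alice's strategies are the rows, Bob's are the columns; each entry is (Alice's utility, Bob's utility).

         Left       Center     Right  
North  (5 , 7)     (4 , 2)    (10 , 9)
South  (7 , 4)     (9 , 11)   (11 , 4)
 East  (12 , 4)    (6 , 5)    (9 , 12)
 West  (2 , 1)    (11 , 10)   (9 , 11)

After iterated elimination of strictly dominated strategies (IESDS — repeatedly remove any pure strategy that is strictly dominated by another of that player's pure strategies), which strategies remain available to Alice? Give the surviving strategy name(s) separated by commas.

Alice's strategy North is strictly dominated by South (Left: 7>5, Center: 9>4, Right: 11>10) and is removed.
Bob's strategy Left is strictly dominated by Center (South: 11>4, East: 5>4, West: 10>1) and is removed.
Row East is eliminated: South beats it against every remaining column (Center: 9>6, Right: 11>9).
Among the remaining strategies, none is strictly dominated by another pure strategy of the same player, so the elimination stops.
Surviving strategies — Alice: {South, West}; Bob: {Center, Right}.

South, West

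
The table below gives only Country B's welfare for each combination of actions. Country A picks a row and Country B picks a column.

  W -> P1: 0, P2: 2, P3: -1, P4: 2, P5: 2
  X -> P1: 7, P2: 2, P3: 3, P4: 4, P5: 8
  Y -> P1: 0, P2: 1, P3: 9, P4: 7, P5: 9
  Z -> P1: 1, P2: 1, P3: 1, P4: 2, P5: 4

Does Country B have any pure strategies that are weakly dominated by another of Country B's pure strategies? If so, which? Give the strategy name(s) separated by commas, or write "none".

P1, P2, P3, P4

P1 is weakly dominated by P5 (W: 2>0, X: 8>7, Y: 9>0, Z: 4>1).
P4 weakly dominates P2 — W: 2=2, X: 4>2, Y: 7>1, Z: 2>1.
P3: dominated, since P5 does at least as well everywhere (W: 2>-1, X: 8>3, Y: 9=9, Z: 4>1).
P4: dominated, since P5 does at least as well everywhere (W: 2=2, X: 8>4, Y: 9>7, Z: 4>2).
Nothing dominates P5: P1 at W (2>0); P2 at X (8>2); P3 at W (2>-1); P4 at X (8>4).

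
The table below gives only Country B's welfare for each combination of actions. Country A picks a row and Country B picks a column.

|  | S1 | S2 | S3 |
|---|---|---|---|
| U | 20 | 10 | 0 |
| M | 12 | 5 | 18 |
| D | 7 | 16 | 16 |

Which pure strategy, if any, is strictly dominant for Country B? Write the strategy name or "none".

none

S1 fails to dominate S2 at D (7<16).
S2 fails to dominate S1 at U (10<20).
S3 fails to dominate S1 at U (0<20).
No single strategy dominates all the others.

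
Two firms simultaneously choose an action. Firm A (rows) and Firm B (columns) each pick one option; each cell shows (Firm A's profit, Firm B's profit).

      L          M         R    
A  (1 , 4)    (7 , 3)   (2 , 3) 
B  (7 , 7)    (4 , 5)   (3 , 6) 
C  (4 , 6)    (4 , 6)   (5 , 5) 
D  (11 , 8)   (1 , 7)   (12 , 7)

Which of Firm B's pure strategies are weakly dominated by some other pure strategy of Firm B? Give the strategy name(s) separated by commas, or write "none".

M, R

Nothing dominates L: M at A (4>3); R at A (4>3).
M: dominated, since L does at least as well everywhere (A: 4>3, B: 7>5, C: 6=6, D: 8>7).
R: dominated, since L does at least as well everywhere (A: 4>3, B: 7>6, C: 6>5, D: 8>7).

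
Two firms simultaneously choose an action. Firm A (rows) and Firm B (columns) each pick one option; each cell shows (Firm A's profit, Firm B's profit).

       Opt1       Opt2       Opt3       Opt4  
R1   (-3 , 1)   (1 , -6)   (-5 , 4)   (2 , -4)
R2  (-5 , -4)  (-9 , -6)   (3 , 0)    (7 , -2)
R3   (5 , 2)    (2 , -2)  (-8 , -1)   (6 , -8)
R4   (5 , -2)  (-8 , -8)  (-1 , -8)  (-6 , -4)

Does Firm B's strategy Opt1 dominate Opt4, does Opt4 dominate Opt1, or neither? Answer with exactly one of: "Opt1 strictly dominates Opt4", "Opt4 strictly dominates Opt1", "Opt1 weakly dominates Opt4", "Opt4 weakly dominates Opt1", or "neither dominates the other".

neither dominates the other

Compare Opt1 to Opt4 across every action of Firm A: R1: 1>-4, R2: -4<-2, R3: 2>-8, R4: -2>-4.
Opt1 does better at R1, R3, R4 but worse at R2; neither strategy dominates the other.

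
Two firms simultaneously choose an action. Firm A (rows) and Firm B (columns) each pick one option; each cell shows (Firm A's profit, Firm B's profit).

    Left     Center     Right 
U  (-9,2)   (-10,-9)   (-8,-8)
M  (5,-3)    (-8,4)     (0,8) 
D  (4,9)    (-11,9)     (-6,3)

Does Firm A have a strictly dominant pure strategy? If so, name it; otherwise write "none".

M

M vs U: Left: 5>-9, Center: -8>-10, Right: 0>-8.
M vs D: Left: 5>4, Center: -8>-11, Right: 0>-6.
M strictly beats every other strategy against every opponent action, so it is strictly dominant.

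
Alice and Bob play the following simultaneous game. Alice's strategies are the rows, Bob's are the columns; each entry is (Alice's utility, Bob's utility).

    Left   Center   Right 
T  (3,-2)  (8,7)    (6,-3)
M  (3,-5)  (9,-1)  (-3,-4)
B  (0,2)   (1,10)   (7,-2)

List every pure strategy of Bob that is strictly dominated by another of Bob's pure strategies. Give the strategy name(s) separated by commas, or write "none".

Left: dominated, since Center does at least as well everywhere (T: 7>-2, M: -1>-5, B: 10>2).
Center is not dominated — it holds its own against Left at T (7>-2); Right at T (7>-3).
Right: dominated, since Center does at least as well everywhere (T: 7>-3, M: -1>-4, B: 10>-2).

Left, Right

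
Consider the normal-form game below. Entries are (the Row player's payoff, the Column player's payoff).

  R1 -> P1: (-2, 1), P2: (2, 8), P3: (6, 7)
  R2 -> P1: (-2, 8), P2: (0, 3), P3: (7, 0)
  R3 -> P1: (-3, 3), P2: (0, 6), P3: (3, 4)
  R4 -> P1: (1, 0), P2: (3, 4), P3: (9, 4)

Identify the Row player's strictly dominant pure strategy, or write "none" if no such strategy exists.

R4

R4 vs R1: P1: 1>-2, P2: 3>2, P3: 9>6.
R4 vs R2: P1: 1>-2, P2: 3>0, P3: 9>7.
R4 vs R3: P1: 1>-3, P2: 3>0, P3: 9>3.
R4 strictly beats every other strategy against every opponent action, so it is strictly dominant.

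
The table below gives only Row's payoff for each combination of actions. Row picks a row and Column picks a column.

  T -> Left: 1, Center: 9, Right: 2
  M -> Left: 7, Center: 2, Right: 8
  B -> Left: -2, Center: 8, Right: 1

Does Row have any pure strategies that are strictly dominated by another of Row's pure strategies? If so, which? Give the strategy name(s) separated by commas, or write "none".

B

T is not dominated — it holds its own against M at Center (9>2); B at Left (1>-2).
M is not dominated — it holds its own against T at Left (7>1); B at Left (7>-2).
B is strictly dominated by T (Left: 1>-2, Center: 9>8, Right: 2>1).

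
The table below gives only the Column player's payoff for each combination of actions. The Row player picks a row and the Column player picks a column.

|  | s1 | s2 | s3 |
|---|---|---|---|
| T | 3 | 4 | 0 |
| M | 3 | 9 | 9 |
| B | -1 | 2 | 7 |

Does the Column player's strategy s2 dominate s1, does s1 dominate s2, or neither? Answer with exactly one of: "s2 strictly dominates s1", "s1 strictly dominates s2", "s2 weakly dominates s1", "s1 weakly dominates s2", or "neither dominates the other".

s2 strictly dominates s1

s2's payoffs vs s1's, by the Row player's action — T: 4>3, M: 9>3, B: 2>-1.
s2 gives a strictly higher payoff against each choice by the Row player, so s2 strictly dominates s1.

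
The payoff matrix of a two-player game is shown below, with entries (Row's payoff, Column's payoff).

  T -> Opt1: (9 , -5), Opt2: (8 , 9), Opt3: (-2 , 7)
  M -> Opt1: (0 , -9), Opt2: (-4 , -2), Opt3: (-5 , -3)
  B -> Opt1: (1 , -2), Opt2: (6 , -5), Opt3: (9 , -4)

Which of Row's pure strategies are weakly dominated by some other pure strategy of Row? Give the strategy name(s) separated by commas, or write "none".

M

Nothing dominates T: M at Opt1 (9>0); B at Opt1 (9>1).
M: dominated, since T does at least as well everywhere (Opt1: 9>0, Opt2: 8>-4, Opt3: -2>-5).
Nothing dominates B: T at Opt3 (9>-2); M at Opt1 (1>0).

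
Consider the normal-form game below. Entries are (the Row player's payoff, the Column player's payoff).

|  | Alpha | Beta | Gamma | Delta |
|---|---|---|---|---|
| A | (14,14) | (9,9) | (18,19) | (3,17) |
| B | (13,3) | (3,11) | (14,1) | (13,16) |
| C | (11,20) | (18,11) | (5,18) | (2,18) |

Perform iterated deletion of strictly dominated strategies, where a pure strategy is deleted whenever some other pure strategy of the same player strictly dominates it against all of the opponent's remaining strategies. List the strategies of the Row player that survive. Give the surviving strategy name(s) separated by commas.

The Column player's strategy Beta is strictly dominated by Delta (A: 17>9, B: 16>11, C: 18>11) and is removed.
For the Row player, A strictly dominates C on the remaining columns (Alpha: 14>11, Gamma: 18>5, Delta: 3>2); eliminate C.
The Column player's strategy Alpha is strictly dominated by Delta (A: 17>14, B: 16>3) and is removed.
Among the remaining strategies, none is strictly dominated by another pure strategy of the same player, so the elimination stops.
Surviving strategies — the Row player: {A, B}; the Column player: {Gamma, Delta}.

A, B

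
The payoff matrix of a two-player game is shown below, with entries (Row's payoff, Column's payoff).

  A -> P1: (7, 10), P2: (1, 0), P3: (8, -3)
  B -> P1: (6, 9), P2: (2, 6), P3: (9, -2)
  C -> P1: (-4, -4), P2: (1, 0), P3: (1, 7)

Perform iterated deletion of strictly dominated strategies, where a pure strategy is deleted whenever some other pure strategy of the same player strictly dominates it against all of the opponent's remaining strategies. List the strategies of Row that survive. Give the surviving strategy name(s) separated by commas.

A

Row's strategy C is strictly dominated by B (P1: 6>-4, P2: 2>1, P3: 9>1) and is removed.
Column P2 is eliminated: P1 beats it against every remaining row (A: 10>0, B: 9>6).
Column P3 is eliminated: P1 beats it against every remaining row (A: 10>-3, B: 9>-2).
For Row, A strictly dominates B on the remaining columns (P1: 7>6); eliminate B.
Among the remaining strategies, none is strictly dominated by another pure strategy of the same player, so the elimination stops.
Surviving strategies — Row: {A}; Column: {P1}.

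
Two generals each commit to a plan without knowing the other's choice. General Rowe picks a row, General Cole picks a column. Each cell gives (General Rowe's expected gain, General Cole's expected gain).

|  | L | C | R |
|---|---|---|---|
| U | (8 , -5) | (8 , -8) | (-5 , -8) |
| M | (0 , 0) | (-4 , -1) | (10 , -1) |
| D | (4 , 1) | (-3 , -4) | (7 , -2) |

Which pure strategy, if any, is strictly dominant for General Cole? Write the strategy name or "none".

L

L vs C: U: -5>-8, M: 0>-1, D: 1>-4.
L vs R: U: -5>-8, M: 0>-1, D: 1>-2.
L strictly beats every other strategy against every opponent action, so it is strictly dominant.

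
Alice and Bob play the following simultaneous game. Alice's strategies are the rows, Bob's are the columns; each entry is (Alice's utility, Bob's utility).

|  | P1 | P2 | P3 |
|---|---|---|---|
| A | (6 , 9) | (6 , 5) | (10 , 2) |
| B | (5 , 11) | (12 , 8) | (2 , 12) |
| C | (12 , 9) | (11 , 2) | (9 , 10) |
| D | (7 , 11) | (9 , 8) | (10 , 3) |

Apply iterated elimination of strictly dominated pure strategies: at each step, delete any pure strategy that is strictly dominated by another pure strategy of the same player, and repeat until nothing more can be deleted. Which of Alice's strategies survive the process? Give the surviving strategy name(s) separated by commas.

Bob's strategy P2 is strictly dominated by P1 (A: 9>5, B: 11>8, C: 9>2, D: 11>8) and is removed.
For Alice, A strictly dominates B on the remaining columns (P1: 6>5, P3: 10>2); eliminate B.
Among the remaining strategies, none is strictly dominated by another pure strategy of the same player, so the elimination stops.
Surviving strategies — Alice: {A, C, D}; Bob: {P1, P3}.

A, C, D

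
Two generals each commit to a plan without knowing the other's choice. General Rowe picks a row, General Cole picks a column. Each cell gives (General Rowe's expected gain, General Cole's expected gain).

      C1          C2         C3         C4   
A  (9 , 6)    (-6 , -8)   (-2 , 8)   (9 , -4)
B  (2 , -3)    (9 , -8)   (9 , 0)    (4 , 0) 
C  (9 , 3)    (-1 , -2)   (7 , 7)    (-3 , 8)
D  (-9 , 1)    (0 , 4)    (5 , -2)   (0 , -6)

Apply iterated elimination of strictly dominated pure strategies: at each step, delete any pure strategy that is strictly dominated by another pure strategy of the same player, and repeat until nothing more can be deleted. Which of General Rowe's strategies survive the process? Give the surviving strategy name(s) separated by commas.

A, B

For General Rowe, B strictly dominates D on the remaining columns (C1: 2>-9, C2: 9>0, C3: 9>5, C4: 4>0); eliminate D.
For General Cole, C3 strictly dominates C1 on the remaining rows (A: 8>6, B: 0>-3, C: 7>3); eliminate C1.
General Rowe's strategy C is strictly dominated by B (C2: 9>-1, C3: 9>7, C4: 4>-3) and is removed.
General Cole's strategy C2 is strictly dominated by C3 (A: 8>-8, B: 0>-8) and is removed.
Among the remaining strategies, none is strictly dominated by another pure strategy of the same player, so the elimination stops.
Surviving strategies — General Rowe: {A, B}; General Cole: {C3, C4}.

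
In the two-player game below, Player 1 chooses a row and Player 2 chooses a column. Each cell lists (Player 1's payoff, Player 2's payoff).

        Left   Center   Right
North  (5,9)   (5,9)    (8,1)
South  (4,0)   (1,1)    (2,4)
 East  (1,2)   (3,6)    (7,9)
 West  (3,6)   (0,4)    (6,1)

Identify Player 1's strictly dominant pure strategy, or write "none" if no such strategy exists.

North vs South: Left: 5>4, Center: 5>1, Right: 8>2.
North vs East: Left: 5>1, Center: 5>3, Right: 8>7.
North vs West: Left: 5>3, Center: 5>0, Right: 8>6.
North strictly beats every other strategy against every opponent action, so it is strictly dominant.

North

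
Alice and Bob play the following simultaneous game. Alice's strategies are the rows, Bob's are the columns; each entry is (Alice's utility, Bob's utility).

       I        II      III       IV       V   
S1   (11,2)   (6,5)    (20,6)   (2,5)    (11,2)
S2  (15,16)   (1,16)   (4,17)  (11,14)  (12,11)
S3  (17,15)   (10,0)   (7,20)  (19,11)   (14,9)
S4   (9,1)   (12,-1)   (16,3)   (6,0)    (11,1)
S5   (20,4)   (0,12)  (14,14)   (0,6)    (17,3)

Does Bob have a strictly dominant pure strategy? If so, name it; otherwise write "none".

III vs I: S1: 6>2, S2: 17>16, S3: 20>15, S4: 3>1, S5: 14>4.
III vs II: S1: 6>5, S2: 17>16, S3: 20>0, S4: 3>-1, S5: 14>12.
III vs IV: S1: 6>5, S2: 17>14, S3: 20>11, S4: 3>0, S5: 14>6.
III vs V: S1: 6>2, S2: 17>11, S3: 20>9, S4: 3>1, S5: 14>3.
III strictly beats every other strategy against every opponent action, so it is strictly dominant.

III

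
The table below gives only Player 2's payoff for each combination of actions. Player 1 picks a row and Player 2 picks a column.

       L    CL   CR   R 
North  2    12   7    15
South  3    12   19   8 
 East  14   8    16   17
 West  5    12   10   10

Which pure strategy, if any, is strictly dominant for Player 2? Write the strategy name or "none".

none

L fails to dominate CL at North (2<12).
CL fails to dominate L at East (8<14).
CR fails to dominate CL at North (7<12).
R fails to dominate CL at South (8<12).
No single strategy dominates all the others.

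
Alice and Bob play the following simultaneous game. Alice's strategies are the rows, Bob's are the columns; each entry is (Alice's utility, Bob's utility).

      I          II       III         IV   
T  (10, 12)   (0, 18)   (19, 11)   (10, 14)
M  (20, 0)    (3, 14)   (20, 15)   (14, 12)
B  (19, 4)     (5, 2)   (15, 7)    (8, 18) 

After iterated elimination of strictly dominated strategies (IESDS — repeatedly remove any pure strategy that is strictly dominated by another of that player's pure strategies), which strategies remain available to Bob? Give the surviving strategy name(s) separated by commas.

Alice's strategy T is strictly dominated by M (I: 20>10, II: 3>0, III: 20>19, IV: 14>10) and is removed.
Column I is eliminated: III beats it against every remaining row (M: 15>0, B: 7>4).
Bob's strategy II is strictly dominated by III (M: 15>14, B: 7>2) and is removed.
Row B is eliminated: M beats it against every remaining column (III: 20>15, IV: 14>8).
Bob's strategy IV is strictly dominated by III (M: 15>12) and is removed.
Among the remaining strategies, none is strictly dominated by another pure strategy of the same player, so the elimination stops.
Surviving strategies — Alice: {M}; Bob: {III}.

III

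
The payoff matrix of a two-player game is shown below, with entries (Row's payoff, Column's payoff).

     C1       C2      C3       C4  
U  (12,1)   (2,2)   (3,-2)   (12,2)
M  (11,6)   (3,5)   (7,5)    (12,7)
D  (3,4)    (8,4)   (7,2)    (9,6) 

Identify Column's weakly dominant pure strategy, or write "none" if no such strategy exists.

C4

C4 vs C1: U: 2>1, M: 7>6, D: 6>4.
C4 vs C2: U: 2=2, M: 7>5, D: 6>4.
C4 vs C3: U: 2>-2, M: 7>5, D: 6>2.
C4 is at least as good as every other strategy against every opponent action, so it is weakly dominant.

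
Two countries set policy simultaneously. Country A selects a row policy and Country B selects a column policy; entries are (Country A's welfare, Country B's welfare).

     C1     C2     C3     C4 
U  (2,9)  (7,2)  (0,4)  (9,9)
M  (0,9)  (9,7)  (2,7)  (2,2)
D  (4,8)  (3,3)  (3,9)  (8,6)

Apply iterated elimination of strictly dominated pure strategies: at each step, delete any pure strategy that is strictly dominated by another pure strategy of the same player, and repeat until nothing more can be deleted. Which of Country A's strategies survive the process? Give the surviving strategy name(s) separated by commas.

U, D

Column C2 is eliminated: C1 beats it against every remaining row (U: 9>2, M: 9>7, D: 8>3).
For Country A, D strictly dominates M on the remaining columns (C1: 4>0, C3: 3>2, C4: 8>2); eliminate M.
Among the remaining strategies, none is strictly dominated by another pure strategy of the same player, so the elimination stops.
Surviving strategies — Country A: {U, D}; Country B: {C1, C3, C4}.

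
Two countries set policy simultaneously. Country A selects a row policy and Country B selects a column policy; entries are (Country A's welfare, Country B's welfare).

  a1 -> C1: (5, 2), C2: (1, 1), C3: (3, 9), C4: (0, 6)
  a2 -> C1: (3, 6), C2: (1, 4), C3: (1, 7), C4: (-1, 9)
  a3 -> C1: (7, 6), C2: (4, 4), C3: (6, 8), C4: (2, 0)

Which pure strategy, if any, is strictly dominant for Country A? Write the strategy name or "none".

a3

a3 vs a1: C1: 7>5, C2: 4>1, C3: 6>3, C4: 2>0.
a3 vs a2: C1: 7>3, C2: 4>1, C3: 6>1, C4: 2>-1.
a3 strictly beats every other strategy against every opponent action, so it is strictly dominant.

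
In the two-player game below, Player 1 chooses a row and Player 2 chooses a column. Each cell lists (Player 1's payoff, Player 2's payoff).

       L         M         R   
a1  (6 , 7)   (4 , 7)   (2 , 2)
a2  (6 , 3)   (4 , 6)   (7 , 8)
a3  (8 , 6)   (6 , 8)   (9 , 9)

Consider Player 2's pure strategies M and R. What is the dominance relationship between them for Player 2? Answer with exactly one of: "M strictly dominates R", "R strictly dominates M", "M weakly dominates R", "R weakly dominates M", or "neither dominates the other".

M's payoffs vs R's, by Player 1's action — a1: 7>2, a2: 6<8, a3: 8<9.
M does better at a1 but worse at a2, a3; neither strategy dominates the other.

neither dominates the other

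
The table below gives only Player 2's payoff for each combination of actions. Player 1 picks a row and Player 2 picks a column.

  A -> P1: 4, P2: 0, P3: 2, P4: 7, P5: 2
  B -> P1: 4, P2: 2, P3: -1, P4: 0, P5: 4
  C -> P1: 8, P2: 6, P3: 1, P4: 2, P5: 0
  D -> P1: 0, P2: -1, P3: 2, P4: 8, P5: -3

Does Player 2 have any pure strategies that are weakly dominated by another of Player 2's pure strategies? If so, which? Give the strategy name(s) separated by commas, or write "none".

P2, P3, P5

P1 is not dominated — it holds its own against P2 at A (4>0); P3 at A (4>2); P4 at B (4>0); P5 at A (4>2).
P2: dominated, since P1 does at least as well everywhere (A: 4>0, B: 4>2, C: 8>6, D: 0>-1).
P4 weakly dominates P3 — A: 7>2, B: 0>-1, C: 2>1, D: 8>2.
Nothing dominates P4: P1 at A (7>4); P2 at A (7>0); P3 at A (7>2); P5 at A (7>2).
P5 is weakly dominated by P1 (A: 4>2, B: 4=4, C: 8>0, D: 0>-3).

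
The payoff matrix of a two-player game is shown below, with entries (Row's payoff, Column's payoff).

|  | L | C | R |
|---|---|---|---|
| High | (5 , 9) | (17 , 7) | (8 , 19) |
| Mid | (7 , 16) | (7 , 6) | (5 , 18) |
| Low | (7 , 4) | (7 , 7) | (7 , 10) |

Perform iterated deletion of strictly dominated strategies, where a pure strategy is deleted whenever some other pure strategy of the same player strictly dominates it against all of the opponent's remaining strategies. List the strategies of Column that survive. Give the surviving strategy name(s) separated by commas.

Column's strategy L is strictly dominated by R (High: 19>9, Mid: 18>16, Low: 10>4) and is removed.
For Row, High strictly dominates Mid on the remaining columns (C: 17>7, R: 8>5); eliminate Mid.
Row Low is eliminated: High beats it against every remaining column (C: 17>7, R: 8>7).
Column's strategy C is strictly dominated by R (High: 19>7) and is removed.
Among the remaining strategies, none is strictly dominated by another pure strategy of the same player, so the elimination stops.
Surviving strategies — Row: {High}; Column: {R}.

R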